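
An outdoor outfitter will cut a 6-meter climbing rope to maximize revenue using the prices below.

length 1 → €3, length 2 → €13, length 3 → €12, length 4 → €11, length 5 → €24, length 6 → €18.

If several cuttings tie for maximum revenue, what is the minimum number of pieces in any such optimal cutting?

Let r[k] be the best obtainable value from length k. For each k, try every first piece i and keep the best of price[i] + r[k−i].
r[1] = 3
r[2] = max(3+3, 13+0) = 13
r[3] = max(3+13, 13+3, 12+0) = 16
r[4] = max(3+16, 13+13, 12+3, 11+0) = 26
r[5] = max(3+26, 13+16, 12+13, 11+3, 24+0) = 29
r[6] = max(3+29, 13+26, 12+16, 11+13, 24+3, 18+0) = 39
Maximum revenue is €39.
Now minimize piece count subject to staying optimal: for each k, pieces[k] = 1 + min over i with p[i]+r[k−i]=r[k] of pieces[k−i].
pieces[3] = 2
pieces[4] = 2
pieces[5] = 3
pieces[6] = 3

3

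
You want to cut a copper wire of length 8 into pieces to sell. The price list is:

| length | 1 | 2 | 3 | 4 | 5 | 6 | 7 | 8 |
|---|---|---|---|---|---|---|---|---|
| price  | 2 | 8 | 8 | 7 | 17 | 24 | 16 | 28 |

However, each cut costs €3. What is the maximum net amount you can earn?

Consider every possible first cut. v[k] is the best of p[i]+v[k−i] over all sellable i≤k, charging 3 whenever i<k.
v[1] = 2
v[2] = max(2+2-3, 8+0) = 8
v[3] = max(2+8-3, 8+2-3, 8+0) = 8
v[4] = max(2+8-3, 8+8-3, 8+2-3, 7+0) = 13
v[5] = max(2+13-3, 8+8-3, 8+8-3, 7+2-3, 17+0) = 17
v[6] = max(2+17-3, 8+13-3, 8+8-3, 7+8-3, 17+2-3, 24+0) = 24
v[7] = max(2+24-3, 8+17-3, 8+13-3, …, 24+2-3, 16+0) = 23
v[8] = max(2+23-3, 8+24-3, 8+17-3, …, 16+2-3, 28+0) = 29
One optimal plan: pieces 6 + 2 (1 cut) → €32 − €3 = €29.

29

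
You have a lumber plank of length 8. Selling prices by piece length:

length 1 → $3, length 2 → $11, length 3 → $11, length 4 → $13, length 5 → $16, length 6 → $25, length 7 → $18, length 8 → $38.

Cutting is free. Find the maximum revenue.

44

Consider every possible first cut. best[k] is the best of p[i]+best[k−i] over all sellable i≤k.
best[1] = 3
best[2] = 11
best[3] = 14  (first piece 1, then best[2]=11)
best[4] = 22  (first piece 2, then best[2]=11)
best[5] = 25  (first piece 1, then best[4]=22)
best[6] = 33  (first piece 2, then best[4]=22)
best[7] = 36  (first piece 1, then best[6]=33)
best[8] = 44  (first piece 2, then best[6]=33)
One optimal cutting: 2 + 2 + 2 + 2 → $11 + $11 + $11 + $11 = $44.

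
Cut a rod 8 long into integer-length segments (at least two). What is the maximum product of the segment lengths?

18

Let P[k] be the best product for length k (with at least one cut). For each first piece i, the rest contributes max(k−i, P[k−i]).
P[2] = 1×max(1,0) = 1×1 = 1
P[3] = max(1×2, 2×1) = 2
P[4] = max(1×3, 2×2, 3×1) = 4
P[5] = max(1×4, 2×3, 3×2, 4×1) = 6
P[6] = max(1×6, 2×4, 3×3, 4×2, 5×1) = 9
P[7] = max(1×9, 2×6, 3×4, 4×3, 5×2, 6×1) = 12
P[8] = max(1×12, 2×9, 3×6, …, 6×2, 7×1) = 18
One optimal split: 3 + 3 + 2; product 3×3×2 = 18.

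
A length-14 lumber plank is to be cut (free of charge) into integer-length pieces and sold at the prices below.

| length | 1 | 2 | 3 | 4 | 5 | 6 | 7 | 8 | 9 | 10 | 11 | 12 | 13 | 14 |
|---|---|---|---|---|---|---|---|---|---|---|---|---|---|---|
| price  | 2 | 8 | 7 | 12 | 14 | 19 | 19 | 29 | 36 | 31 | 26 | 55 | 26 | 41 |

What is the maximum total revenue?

63

Consider every possible first cut. best[k] is the best of p[i]+best[k−i] over all sellable i≤k.
best[1] = 2
best[2] = 8
best[3] = 10  (first piece 1, then best[2]=8)
best[4] = 16  (first piece 2, then best[2]=8)
best[5] = 18  (first piece 1, then best[4]=16)
best[6] = 24  (first piece 2, then best[4]=16)
best[7] = 26  (first piece 1, then best[6]=24)
best[8] = 32  (first piece 2, then best[6]=24)
best[9] = 36
best[10] = 40  (first piece 2, then best[8]=32)
best[11] = 44  (first piece 2, then best[9]=36)
best[12] = 55
best[13] = 57  (first piece 1, then best[12]=55)
best[14] = 63  (first piece 2, then best[12]=55)
One optimal cutting: 12 + 2 → $55 + $8 = $63.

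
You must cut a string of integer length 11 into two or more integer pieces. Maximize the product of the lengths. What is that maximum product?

Define m[k] = max over 1≤i<k of i · max(k−i, m[k−i]); the inner max lets the remainder stay uncut if that's better.
m[2] = 1×max(1,0) = 1×1 = 1
m[3] = max(1×2, 2×1) = 2
m[4] = max(1×3, 2×2, 3×1) = 4
m[5] = max(1×4, 2×3, 3×2, 4×1) = 6
m[6] = max(1×6, 2×4, 3×3, 4×2, 5×1) = 9
m[7] = max(1×9, 2×6, 3×4, 4×3, 5×2, 6×1) = 12
m[8] = max(1×12, 2×9, 3×6, …, 6×2, 7×1) = 18
m[9] = max(1×18, 2×12, 3×9, …, 7×2, 8×1) = 27
m[10] = max(1×27, 2×18, 3×12, …, 8×2, 9×1) = 36
m[11] = max(1×36, 2×27, 3×18, …, 9×2, 10×1) = 54
One optimal split: 3 + 3 + 3 + 2; product 3×3×3×2 = 54.

54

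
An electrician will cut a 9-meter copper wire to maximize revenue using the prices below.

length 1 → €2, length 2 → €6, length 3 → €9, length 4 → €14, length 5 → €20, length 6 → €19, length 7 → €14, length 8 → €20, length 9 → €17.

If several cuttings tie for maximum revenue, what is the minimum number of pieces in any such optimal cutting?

2

Build r[k] bottom-up: r[k] = max over allowed piece i of (p[i] + r[k−i]).
r[1] = 2
r[2] = 6
r[3] = 9
r[4] = 14
r[5] = 20
r[6] = 22  (first piece 1, then r[5]=20)
r[7] = 26  (first piece 2, then r[5]=20)
r[8] = 29  (first piece 3, then r[5]=20)
r[9] = 34  (first piece 4, then r[5]=20)
Maximum revenue is €34.
Now minimize piece count subject to staying optimal: for each k, pieces[k] = 1 + min over i with p[i]+r[k−i]=r[k] of pieces[k−i].
pieces[6] = 2
pieces[7] = 2
pieces[8] = 2
pieces[9] = 2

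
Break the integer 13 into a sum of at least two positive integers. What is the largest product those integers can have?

Let prod[k] be the best product for length k (with at least one cut). For each first piece i, the rest contributes max(k−i, prod[k−i]).
Small cases: prod[2]=1, prod[3]=2, prod[4]=4, prod[5]=6, prod[6]=9, prod[7]=12.
prod[8] = 2*max(6,9) = 2*9 = 18
prod[9] = 3*max(6,9) = 3*9 = 27
prod[10] = 2*max(8,18) = 2*18 = 36
prod[11] = 2*max(9,27) = 2*27 = 54
prod[12] = 3*max(9,27) = 3*27 = 81
prod[13] = 2*max(11,54) = 2*54 = 108
One optimal split: 3 + 3 + 3 + 2 + 2; product 3*3*3*2*2 = 108.

108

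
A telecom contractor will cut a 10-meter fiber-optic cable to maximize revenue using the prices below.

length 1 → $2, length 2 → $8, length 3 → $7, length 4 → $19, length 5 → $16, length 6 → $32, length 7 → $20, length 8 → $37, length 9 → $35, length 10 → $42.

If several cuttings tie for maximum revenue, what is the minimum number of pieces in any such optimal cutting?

Build r[k] bottom-up: r[k] = max over allowed piece i of (p[i] + r[k−i]).
r[1] = 2
r[2] = max(2+2, 8+0) = 8
r[3] = max(2+8, 8+2, 7+0) = 10
r[4] = max(2+10, 8+8, 7+2, 19+0) = 19
r[5] = max(2+19, 8+10, 7+8, 19+2, 16+0) = 21
r[6] = max(2+21, 8+19, 7+10, 19+8, 16+2, 32+0) = 32
r[7] = max(2+32, 8+21, 7+19, …, 32+2, 20+0) = 34
r[8] = max(2+34, 8+32, 7+21, …, 20+2, 37+0) = 40
r[9] = max(2+40, 8+34, 7+32, …, 37+2, 35+0) = 42
r[10] = max(2+42, 8+40, 7+34, …, 35+2, 42+0) = 51
Maximum revenue is $51.
Now minimize piece count subject to staying optimal: for each k, pieces[k] = 1 + min over i with p[i]+r[k−i]=r[k] of pieces[k−i].
pieces[7] = 2
pieces[8] = 2
pieces[9] = 3
pieces[10] = 2

2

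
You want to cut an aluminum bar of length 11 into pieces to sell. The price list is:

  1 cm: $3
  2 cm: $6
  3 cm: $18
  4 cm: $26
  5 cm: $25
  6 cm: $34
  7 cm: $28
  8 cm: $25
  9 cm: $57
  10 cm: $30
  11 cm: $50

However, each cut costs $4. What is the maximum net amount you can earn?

Consider every possible first cut. r[k] is the best of p[i]+r[k−i] over all sellable i≤k, charging 4 whenever i<k.
r[1] = 3
r[2] = 6
r[3] = 18
r[4] = 26
r[5] = 25  (first piece 1, then r[4]=26)
r[6] = 34
r[7] = 40  (first piece 3, then r[4]=26)
r[8] = 48  (first piece 4, then r[4]=26)
r[9] = 57
r[10] = 56  (first piece 1, then r[9]=57)
r[11] = 62  (first piece 3, then r[8]=48)
One optimal plan: pieces 4 + 4 + 3 (2 cuts) → $70 − $8 = $62.

62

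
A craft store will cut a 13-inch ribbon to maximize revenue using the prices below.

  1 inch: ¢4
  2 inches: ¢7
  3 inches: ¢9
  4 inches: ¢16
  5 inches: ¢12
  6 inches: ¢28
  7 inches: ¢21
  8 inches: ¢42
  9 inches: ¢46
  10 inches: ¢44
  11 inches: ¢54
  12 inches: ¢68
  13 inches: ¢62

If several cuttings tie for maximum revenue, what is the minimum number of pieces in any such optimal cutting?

2

Build r[k] bottom-up: r[k] = max over allowed piece i of (p[i] + r[k−i]).
r[1] = 4
r[2] = max(4+4, 7+0) = 8
r[3] = max(4+8, 7+4, 9+0) = 12
r[4] = max(4+12, 7+8, 9+4, 16+0) = 16
r[5] = max(4+16, 7+12, 9+8, 16+4, 12+0) = 20
r[6] = max(4+20, 7+16, 9+12, 16+8, 12+4, 28+0) = 28
r[7] = max(4+28, 7+20, 9+16, …, 28+4, 21+0) = 32
r[8] = max(4+32, 7+28, 9+20, …, 21+4, 42+0) = 42
r[9] = max(4+42, 7+32, 9+28, …, 42+4, 46+0) = 46
r[10] = max(4+46, 7+42, 9+32, …, 46+4, 44+0) = 50
r[11] = max(4+50, 7+46, 9+42, …, 44+4, 54+0) = 54
r[12] = max(4+54, 7+50, 9+46, …, 54+4, 68+0) = 68
r[13] = max(4+68, 7+54, 9+50, …, 68+4, 62+0) = 72
Maximum revenue is ¢72.
Now minimize piece count subject to staying optimal: for each k, pieces[k] = 1 + min over i with p[i]+r[k−i]=r[k] of pieces[k−i].
pieces[10] = 2
pieces[11] = 1
pieces[12] = 1
pieces[13] = 2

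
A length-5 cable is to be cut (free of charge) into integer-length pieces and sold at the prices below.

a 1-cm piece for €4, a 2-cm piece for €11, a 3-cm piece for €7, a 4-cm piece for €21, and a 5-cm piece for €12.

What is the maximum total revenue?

26

Build r[k] bottom-up: r[k] = max over allowed piece i of (p[i] + r[k−i]).
r[1] = 4
r[2] = max(4+4, 11+0) = 11
r[3] = max(4+11, 11+4, 7+0) = 15
r[4] = max(4+15, 11+11, 7+4, 21+0) = 22
r[5] = max(4+22, 11+15, 7+11, 21+4, 12+0) = 26
One optimal cutting: 2 + 2 + 1 → €11 + €11 + €4 = €26.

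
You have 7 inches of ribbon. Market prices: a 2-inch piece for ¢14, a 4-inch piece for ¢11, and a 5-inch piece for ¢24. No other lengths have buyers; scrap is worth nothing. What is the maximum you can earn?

42

Let f[k] be the best obtainable value from length k. For each k, try every first piece i and keep the best of price[i] + f[k−i].
f[1] = 0
f[2] = 14
f[3] = 14
f[4] = max(14+14, 11+0) = 28
f[5] = max(14+14, 11+0, 24+0) = 28
f[6] = max(14+28, 11+14, 24+0) = 42
f[7] = max(14+28, 11+14, 24+14) = 42
One optimal cutting: pieces 2 + 2 + 2 with 1 inch of scrap → ¢42.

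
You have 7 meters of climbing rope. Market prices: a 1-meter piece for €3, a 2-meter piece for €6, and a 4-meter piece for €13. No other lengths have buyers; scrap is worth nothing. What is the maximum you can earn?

22

Let f[k] be the best obtainable value from length k. For each k, try every first piece i and keep the best of price[i] + f[k−i].
f[1] = 3
f[2] = max(3+3, 6+0) = 6
f[3] = max(3+6, 6+3) = 9
f[4] = max(3+9, 6+6, 13+0) = 13
f[5] = max(3+13, 6+9, 13+3) = 16
f[6] = max(3+16, 6+13, 13+6) = 19
f[7] = max(3+19, 6+16, 13+9) = 22
One optimal cutting: 4 + 1 + 1 + 1 → €22.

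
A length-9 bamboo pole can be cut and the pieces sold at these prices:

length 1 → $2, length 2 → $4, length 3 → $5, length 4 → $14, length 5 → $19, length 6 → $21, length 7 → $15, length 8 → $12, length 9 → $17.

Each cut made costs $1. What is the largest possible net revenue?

32

Build net[k] bottom-up: net[k] = max over allowed piece i of (p[i] + net[k−i]) − 1 per cut.
net[1] = 2
net[2] = max(2+2-1, 4+0) = 4
net[3] = max(2+4-1, 4+2-1, 5+0) = 5
net[4] = max(2+5-1, 4+4-1, 5+2-1, 14+0) = 14
net[5] = max(2+14-1, 4+5-1, 5+4-1, 14+2-1, 19+0) = 19
net[6] = max(2+19-1, 4+14-1, 5+5-1, 14+4-1, 19+2-1, 21+0) = 21
net[7] = max(2+21-1, 4+19-1, 5+14-1, …, 21+2-1, 15+0) = 22
net[8] = max(2+22-1, 4+21-1, 5+19-1, …, 15+2-1, 12+0) = 27
net[9] = max(2+27-1, 4+22-1, 5+21-1, …, 12+2-1, 17+0) = 32
One optimal plan: pieces 5 + 4 (1 cut) → $33 − $1 = $32.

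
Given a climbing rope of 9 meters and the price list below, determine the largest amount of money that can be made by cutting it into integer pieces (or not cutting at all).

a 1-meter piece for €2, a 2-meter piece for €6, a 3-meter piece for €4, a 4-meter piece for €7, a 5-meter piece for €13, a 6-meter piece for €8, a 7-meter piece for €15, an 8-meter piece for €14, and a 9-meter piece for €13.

Build r[k] bottom-up: r[k] = max over allowed piece i of (p[i] + r[k−i]).
r[1] = 2
r[2] = max(2+2, 6+0) = 6
r[3] = max(2+6, 6+2, 4+0) = 8
r[4] = max(2+8, 6+6, 4+2, 7+0) = 12
r[5] = max(2+12, 6+8, 4+6, 7+2, 13+0) = 14
r[6] = max(2+14, 6+12, 4+8, 7+6, 13+2, 8+0) = 18
r[7] = max(2+18, 6+14, 4+12, …, 8+2, 15+0) = 20
r[8] = max(2+20, 6+18, 4+14, …, 15+2, 14+0) = 24
r[9] = max(2+24, 6+20, 4+18, …, 14+2, 13+0) = 26
One optimal cutting: 2 + 2 + 2 + 2 + 1 → €6 + €6 + €6 + €6 + €2 = €26.

26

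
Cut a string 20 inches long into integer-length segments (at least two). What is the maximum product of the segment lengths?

1458

Let m[k] be the best product for length k (with at least one cut). For each first piece i, the rest contributes max(k−i, m[k−i]).
Small cases: m[2]=1, m[3]=2, m[4]=4, m[5]=6, m[6]=9, m[7]=12, m[8]=18, m[9]=27, m[10]=36, m[11]=54, m[12]=81, m[13]=108.
m[14] = 2×max(12,81) = 2×81 = 162
m[15] = 3×max(12,81) = 3×81 = 243
m[16] = 2×max(14,162) = 2×162 = 324
m[17] = 2×max(15,243) = 2×243 = 486
m[18] = 3×max(15,243) = 3×243 = 729
m[19] = 2×max(17,486) = 2×486 = 972
m[20] = 2×max(18,729) = 2×729 = 1458
One optimal split: 3 + 3 + 3 + 3 + 3 + 3 + 2; product 3×3×3×3×3×3×2 = 1458.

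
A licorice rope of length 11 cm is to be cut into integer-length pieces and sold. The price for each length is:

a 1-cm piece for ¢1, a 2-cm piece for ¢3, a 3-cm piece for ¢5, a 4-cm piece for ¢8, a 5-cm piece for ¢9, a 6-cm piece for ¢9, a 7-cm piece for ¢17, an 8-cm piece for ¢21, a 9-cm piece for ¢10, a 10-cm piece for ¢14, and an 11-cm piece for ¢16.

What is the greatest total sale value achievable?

Let R[k] be the best obtainable value from length k. For each k, try every first piece i and keep the best of price[i] + R[k−i].
R[1] = 1
R[2] = 3
R[3] = 5
R[4] = 8
R[5] = 9  (first piece 1, then R[4]=8)
R[6] = 11  (first piece 2, then R[4]=8)
R[7] = 17
R[8] = 21
R[9] = 22  (first piece 1, then R[8]=21)
R[10] = 24  (first piece 2, then R[8]=21)
R[11] = 26  (first piece 3, then R[8]=21)
One optimal cutting: 8 + 3 → ¢21 + ¢5 = ¢26.

26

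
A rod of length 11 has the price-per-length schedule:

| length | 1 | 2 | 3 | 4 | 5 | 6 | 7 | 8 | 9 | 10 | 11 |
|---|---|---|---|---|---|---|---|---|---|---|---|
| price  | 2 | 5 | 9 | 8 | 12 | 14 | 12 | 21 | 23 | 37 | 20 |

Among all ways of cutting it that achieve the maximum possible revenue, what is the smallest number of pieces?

2

Build r[k] bottom-up: r[k] = max over allowed piece i of (p[i] + r[k−i]).
r[1] = 2
r[2] = max(2+2, 5+0) = 5
r[3] = max(2+5, 5+2, 9+0) = 9
r[4] = max(2+9, 5+5, 9+2, 8+0) = 11
r[5] = max(2+11, 5+9, 9+5, 8+2, 12+0) = 14
r[6] = max(2+14, 5+11, 9+9, 8+5, 12+2, 14+0) = 18
r[7] = max(2+18, 5+14, 9+11, …, 14+2, 12+0) = 20
r[8] = max(2+20, 5+18, 9+14, …, 12+2, 21+0) = 23
r[9] = max(2+23, 5+20, 9+18, …, 21+2, 23+0) = 27
r[10] = max(2+27, 5+23, 9+20, …, 23+2, 37+0) = 37
r[11] = max(2+37, 5+27, 9+23, …, 37+2, 20+0) = 39
Maximum revenue is $39.
Now minimize piece count subject to staying optimal: for each k, pieces[k] = 1 + min over i with p[i]+r[k−i]=r[k] of pieces[k−i].
pieces[8] = 3
pieces[9] = 3
pieces[10] = 1
pieces[11] = 2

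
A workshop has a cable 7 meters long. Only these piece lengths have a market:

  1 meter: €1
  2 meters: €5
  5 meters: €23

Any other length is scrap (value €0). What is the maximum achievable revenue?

Let best[k] be the best obtainable value from length k. For each k, try every first piece i and keep the best of price[i] + best[k−i].
best[1] = 1
best[2] = max(1+1, 5+0) = 5
best[3] = max(1+5, 5+1) = 6
best[4] = max(1+6, 5+5) = 10
best[5] = max(1+10, 5+6, 23+0) = 23
best[6] = max(1+23, 5+10, 23+1) = 24
best[7] = max(1+24, 5+23, 23+5) = 28
One optimal cutting: 5 + 2 → €28.

28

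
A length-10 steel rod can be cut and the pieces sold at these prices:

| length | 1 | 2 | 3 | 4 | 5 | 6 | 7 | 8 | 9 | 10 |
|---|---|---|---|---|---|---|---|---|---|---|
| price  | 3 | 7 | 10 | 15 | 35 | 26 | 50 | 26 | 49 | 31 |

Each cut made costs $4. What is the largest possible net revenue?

Let v[k] be the best obtainable value from length k. For each k, try every first piece i and keep the best of price[i] + v[k−i] minus the 4 cut fee when i<k.
v[1] = 3
v[2] = max(3+3-4, 7+0) = 7
v[3] = max(3+7-4, 7+3-4, 10+0) = 10
v[4] = max(3+10-4, 7+7-4, 10+3-4, 15+0) = 15
v[5] = max(3+15-4, 7+10-4, 10+7-4, 15+3-4, 35+0) = 35
v[6] = max(3+35-4, 7+15-4, 10+10-4, 15+7-4, 35+3-4, 26+0) = 34
v[7] = max(3+34-4, 7+35-4, 10+15-4, …, 26+3-4, 50+0) = 50
v[8] = max(3+50-4, 7+34-4, 10+35-4, …, 50+3-4, 26+0) = 49
v[9] = max(3+49-4, 7+50-4, 10+34-4, …, 26+3-4, 49+0) = 53
v[10] = max(3+53-4, 7+49-4, 10+50-4, …, 49+3-4, 31+0) = 66
One optimal plan: pieces 5 + 5 (1 cut) → $70 − $4 = $66.

66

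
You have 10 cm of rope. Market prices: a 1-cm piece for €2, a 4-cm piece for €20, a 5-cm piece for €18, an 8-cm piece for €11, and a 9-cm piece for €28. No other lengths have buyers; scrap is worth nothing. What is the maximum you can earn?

Consider every possible first cut. r[k] is the best of p[i]+r[k−i] over all sellable i≤k.
r[1] = 2
r[2] = 4  (first piece 1, then r[1]=2)
r[3] = 6  (first piece 1, then r[2]=4)
r[4] = max(2+6, 20+0) = 20
r[5] = max(2+20, 20+2, 18+0) = 22
r[6] = max(2+22, 20+4, 18+2) = 24
r[7] = max(2+24, 20+6, 18+4) = 26
r[8] = max(2+26, 20+20, 18+6, 11+0) = 40
r[9] = max(2+40, 20+22, 18+20, 11+2, 28+0) = 42
r[10] = max(2+42, 20+24, 18+22, 11+4, 28+2) = 44
One optimal cutting: 4 + 4 + 1 + 1 → €44.

44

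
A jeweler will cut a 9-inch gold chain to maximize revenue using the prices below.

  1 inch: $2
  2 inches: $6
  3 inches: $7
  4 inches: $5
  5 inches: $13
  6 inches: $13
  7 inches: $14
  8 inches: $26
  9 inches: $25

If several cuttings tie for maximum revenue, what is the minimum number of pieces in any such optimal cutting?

2

Build r[k] bottom-up: r[k] = max over allowed piece i of (p[i] + r[k−i]).
r[1] = 2
r[2] = 6
r[3] = 8  (first piece 1, then r[2]=6)
r[4] = 12  (first piece 2, then r[2]=6)
r[5] = 14  (first piece 1, then r[4]=12)
r[6] = 18  (first piece 2, then r[4]=12)
r[7] = 20  (first piece 1, then r[6]=18)
r[8] = 26
r[9] = 28  (first piece 1, then r[8]=26)
Maximum revenue is $28.
Now minimize piece count subject to staying optimal: for each k, pieces[k] = 1 + min over i with p[i]+r[k−i]=r[k] of pieces[k−i].
pieces[6] = 3
pieces[7] = 4
pieces[8] = 1
pieces[9] = 2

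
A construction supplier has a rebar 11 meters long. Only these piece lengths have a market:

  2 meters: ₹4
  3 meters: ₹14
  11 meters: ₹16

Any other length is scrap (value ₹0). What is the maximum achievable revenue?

Let f[k] be the best obtainable value from length k. For each k, try every first piece i and keep the best of price[i] + f[k−i].
f[1] = 0
f[2] = 4
f[3] = 14
f[4] = 14
f[5] = 18  (first piece 2, then f[3]=14)
f[6] = 28  (first piece 3, then f[3]=14)
f[7] = 28
f[8] = 32  (first piece 2, then f[6]=28)
f[9] = 42  (first piece 3, then f[6]=28)
f[10] = 42
f[11] = 46  (first piece 2, then f[9]=42)
One optimal cutting: 3 + 3 + 3 + 2 → ₹46.

46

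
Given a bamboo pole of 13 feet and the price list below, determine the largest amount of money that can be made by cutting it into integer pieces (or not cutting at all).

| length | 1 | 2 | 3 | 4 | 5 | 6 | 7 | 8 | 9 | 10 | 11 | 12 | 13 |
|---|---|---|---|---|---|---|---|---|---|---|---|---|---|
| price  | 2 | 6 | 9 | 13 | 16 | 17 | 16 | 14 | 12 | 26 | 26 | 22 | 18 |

Build r[k] bottom-up: r[k] = max over allowed piece i of (p[i] + r[k−i]).
r[1] = 2
r[2] = 6
r[3] = 9
r[4] = 13
r[5] = 16
r[6] = 19  (first piece 2, then r[4]=13)
r[7] = 22  (first piece 2, then r[5]=16)
r[8] = 26  (first piece 4, then r[4]=13)
r[9] = 29  (first piece 4, then r[5]=16)
r[10] = 32  (first piece 2, then r[8]=26)
r[11] = 35  (first piece 2, then r[9]=29)
r[12] = 39  (first piece 4, then r[8]=26)
r[13] = 42  (first piece 4, then r[9]=29)
One optimal cutting: 5 + 4 + 4 → $16 + $13 + $13 = $42.

42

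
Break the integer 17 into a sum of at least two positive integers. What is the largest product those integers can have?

Define prod[k] = max over 1≤i<k of i · max(k−i, prod[k−i]); the inner max lets the remainder stay uncut if that's better.
prod[2] = 1·max(1,0) = 1·1 = 1
prod[3] = 1·max(2,1) = 1·2 = 2
prod[4] = 2·max(2,1) = 2·2 = 4
prod[5] = 2·max(3,2) = 2·3 = 6
prod[6] = 3·max(3,2) = 3·3 = 9
prod[7] = 2·max(5,6) = 2·6 = 12
prod[8] = 2·max(6,9) = 2·9 = 18
prod[9] = 3·max(6,9) = 3·9 = 27
prod[10] = 2·max(8,18) = 2·18 = 36
prod[11] = 2·max(9,27) = 2·27 = 54
prod[12] = 3·max(9,27) = 3·27 = 81
prod[13] = 2·max(11,54) = 2·54 = 108
prod[14] = 2·max(12,81) = 2·81 = 162
prod[15] = 3·max(12,81) = 3·81 = 243
prod[16] = 2·max(14,162) = 2·162 = 324
prod[17] = 2·max(15,243) = 2·243 = 486
One optimal split: 3 + 3 + 3 + 3 + 3 + 2; product 3·3·3·3·3·2 = 486.

486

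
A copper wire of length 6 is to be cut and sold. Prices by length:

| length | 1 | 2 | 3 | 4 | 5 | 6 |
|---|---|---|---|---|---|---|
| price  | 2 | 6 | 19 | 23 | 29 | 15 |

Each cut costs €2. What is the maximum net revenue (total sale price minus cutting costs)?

Let v[k] be the best obtainable value from length k. For each k, try every first piece i and keep the best of price[i] + v[k−i] minus the 2 cut fee when i<k.
v[1] = 2
v[2] = max(2+2-2, 6+0) = 6
v[3] = max(2+6-2, 6+2-2, 19+0) = 19
v[4] = max(2+19-2, 6+6-2, 19+2-2, 23+0) = 23
v[5] = max(2+23-2, 6+19-2, 19+6-2, 23+2-2, 29+0) = 29
v[6] = max(2+29-2, 6+23-2, 19+19-2, 23+6-2, 29+2-2, 15+0) = 36
One optimal plan: pieces 3 + 3 (1 cut) → €38 − €2 = €36.

36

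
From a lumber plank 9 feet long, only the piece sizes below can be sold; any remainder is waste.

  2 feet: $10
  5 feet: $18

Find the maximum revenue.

Consider every possible first cut. r[k] is the best of p[i]+r[k−i] over all sellable i≤k.
r[1] = 0
r[2] = 10
r[3] = 10
r[4] = 20  (first piece 2, then r[2]=10)
r[5] = max(10+10, 18+0) = 20
r[6] = max(10+20, 18+0) = 30
r[7] = max(10+20, 18+10) = 30
r[8] = max(10+30, 18+10) = 40
r[9] = max(10+30, 18+20) = 40
One optimal cutting: pieces 2 + 2 + 2 + 2 with 1 foot of scrap → $40.

40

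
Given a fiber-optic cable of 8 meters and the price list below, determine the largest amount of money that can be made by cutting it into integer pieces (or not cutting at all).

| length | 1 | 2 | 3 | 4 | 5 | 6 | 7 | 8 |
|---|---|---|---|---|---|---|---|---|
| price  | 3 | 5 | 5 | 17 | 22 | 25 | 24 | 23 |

34

Build v[k] bottom-up: v[k] = max over allowed piece i of (p[i] + v[k−i]).
v[1] = 3
v[2] = 6  (first piece 1, then v[1]=3)
v[3] = 9  (first piece 1, then v[2]=6)
v[4] = 17
v[5] = 22
v[6] = 25  (first piece 1, then v[5]=22)
v[7] = 28  (first piece 1, then v[6]=25)
v[8] = 34  (first piece 4, then v[4]=17)
One optimal cutting: 4 + 4 → $17 + $17 = $34.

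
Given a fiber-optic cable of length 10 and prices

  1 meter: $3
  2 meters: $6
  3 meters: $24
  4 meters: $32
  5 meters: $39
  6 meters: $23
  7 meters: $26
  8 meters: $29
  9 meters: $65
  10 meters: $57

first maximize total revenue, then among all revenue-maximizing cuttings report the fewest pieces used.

Let r[k] be the best obtainable value from length k. For each k, try every first piece i and keep the best of price[i] + r[k−i].
r[1] = 3
r[2] = max(3+3, 6+0) = 6
r[3] = max(3+6, 6+3, 24+0) = 24
r[4] = max(3+24, 6+6, 24+3, 32+0) = 32
r[5] = max(3+32, 6+24, 24+6, 32+3, 39+0) = 39
r[6] = max(3+39, 6+32, 24+24, 32+6, 39+3, 23+0) = 48
r[7] = max(3+48, 6+39, 24+32, …, 23+3, 26+0) = 56
r[8] = max(3+56, 6+48, 24+39, …, 26+3, 29+0) = 64
r[9] = max(3+64, 6+56, 24+48, …, 29+3, 65+0) = 72
r[10] = max(3+72, 6+64, 24+56, …, 65+3, 57+0) = 80
Maximum revenue is $80.
Now minimize piece count subject to staying optimal: for each k, pieces[k] = 1 + min over i with p[i]+r[k−i]=r[k] of pieces[k−i].
pieces[7] = 2
pieces[8] = 2
pieces[9] = 3
pieces[10] = 3

3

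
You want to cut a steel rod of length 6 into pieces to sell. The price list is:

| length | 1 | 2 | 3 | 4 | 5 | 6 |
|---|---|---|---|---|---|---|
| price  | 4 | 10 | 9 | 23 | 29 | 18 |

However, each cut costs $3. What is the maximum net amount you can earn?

30

Build r[k] bottom-up: r[k] = max over allowed piece i of (p[i] + r[k−i]) − 3 per cut.
r[1] = 4
r[2] = 10
r[3] = 11  (first piece 1, then r[2]=10)
r[4] = 23
r[5] = 29
r[6] = 30  (first piece 1, then r[5]=29)
One optimal plan: pieces 5 + 1 (1 cut) → $33 − $3 = $30.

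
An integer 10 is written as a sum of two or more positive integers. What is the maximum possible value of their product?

36

Let m[k] be the best product for length k (with at least one cut). For each first piece i, the rest contributes max(k−i, m[k−i]).
m[2] = 1·max(1,0) = 1·1 = 1
m[3] = 1·max(2,1) = 1·2 = 2
m[4] = 2·max(2,1) = 2·2 = 4
m[5] = 2·max(3,2) = 2·3 = 6
m[6] = 3·max(3,2) = 3·3 = 9
m[7] = 2·max(5,6) = 2·6 = 12
m[8] = 2·max(6,9) = 2·9 = 18
m[9] = 3·max(6,9) = 3·9 = 27
m[10] = 2·max(8,18) = 2·18 = 36
One optimal split: 3 + 3 + 2 + 2; product 3·3·2·2 = 36.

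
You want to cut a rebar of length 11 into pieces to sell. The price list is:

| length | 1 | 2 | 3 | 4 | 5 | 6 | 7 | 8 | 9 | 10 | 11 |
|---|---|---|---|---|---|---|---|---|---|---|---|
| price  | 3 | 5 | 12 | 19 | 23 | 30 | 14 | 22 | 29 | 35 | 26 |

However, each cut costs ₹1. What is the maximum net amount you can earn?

52

Let r[k] be the best obtainable value from length k. For each k, try every first piece i and keep the best of price[i] + r[k−i] minus the 1 cut fee when i<k.
r[1] = 3
r[2] = max(3+3-1, 5+0) = 5
r[3] = max(3+5-1, 5+3-1, 12+0) = 12
r[4] = max(3+12-1, 5+5-1, 12+3-1, 19+0) = 19
r[5] = max(3+19-1, 5+12-1, 12+5-1, 19+3-1, 23+0) = 23
r[6] = max(3+23-1, 5+19-1, 12+12-1, 19+5-1, 23+3-1, 30+0) = 30
r[7] = max(3+30-1, 5+23-1, 12+19-1, …, 30+3-1, 14+0) = 32
r[8] = max(3+32-1, 5+30-1, 12+23-1, …, 14+3-1, 22+0) = 37
r[9] = max(3+37-1, 5+32-1, 12+30-1, …, 22+3-1, 29+0) = 41
r[10] = max(3+41-1, 5+37-1, 12+32-1, …, 29+3-1, 35+0) = 48
r[11] = max(3+48-1, 5+41-1, 12+37-1, …, 35+3-1, 26+0) = 52
One optimal plan: pieces 6 + 5 (1 cut) → ₹53 − ₹1 = ₹52.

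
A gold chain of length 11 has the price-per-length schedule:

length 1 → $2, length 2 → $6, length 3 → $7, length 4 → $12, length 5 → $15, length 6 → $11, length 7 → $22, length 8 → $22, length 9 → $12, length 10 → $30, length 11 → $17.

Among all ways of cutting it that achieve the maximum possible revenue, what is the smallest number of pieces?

Consider every possible first cut. r[k] is the best of p[i]+r[k−i] over all sellable i≤k.
r[1] = 2
r[2] = max(2+2, 6+0) = 6
r[3] = max(2+6, 6+2, 7+0) = 8
r[4] = max(2+8, 6+6, 7+2, 12+0) = 12
r[5] = max(2+12, 6+8, 7+6, 12+2, 15+0) = 15
r[6] = max(2+15, 6+12, 7+8, 12+6, 15+2, 11+0) = 18
r[7] = max(2+18, 6+15, 7+12, …, 11+2, 22+0) = 22
r[8] = max(2+22, 6+18, 7+15, …, 22+2, 22+0) = 24
r[9] = max(2+24, 6+22, 7+18, …, 22+2, 12+0) = 28
r[10] = max(2+28, 6+24, 7+22, …, 12+2, 30+0) = 30
r[11] = max(2+30, 6+28, 7+24, …, 30+2, 17+0) = 34
Maximum revenue is $34.
Now minimize piece count subject to staying optimal: for each k, pieces[k] = 1 + min over i with p[i]+r[k−i]=r[k] of pieces[k−i].
pieces[8] = 2
pieces[9] = 2
pieces[10] = 1
pieces[11] = 2

2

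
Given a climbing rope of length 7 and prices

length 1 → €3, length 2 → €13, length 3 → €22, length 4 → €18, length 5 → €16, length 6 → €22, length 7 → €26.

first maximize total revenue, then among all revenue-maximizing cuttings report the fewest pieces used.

3

Let r[k] be the best obtainable value from length k. For each k, try every first piece i and keep the best of price[i] + r[k−i].
r[1] = 3
r[2] = max(3+3, 13+0) = 13
r[3] = max(3+13, 13+3, 22+0) = 22
r[4] = max(3+22, 13+13, 22+3, 18+0) = 26
r[5] = max(3+26, 13+22, 22+13, 18+3, 16+0) = 35
r[6] = max(3+35, 13+26, 22+22, 18+13, 16+3, 22+0) = 44
r[7] = max(3+44, 13+35, 22+26, …, 22+3, 26+0) = 48
Maximum revenue is €48.
Now minimize piece count subject to staying optimal: for each k, pieces[k] = 1 + min over i with p[i]+r[k−i]=r[k] of pieces[k−i].
pieces[4] = 2
pieces[5] = 2
pieces[6] = 2
pieces[7] = 3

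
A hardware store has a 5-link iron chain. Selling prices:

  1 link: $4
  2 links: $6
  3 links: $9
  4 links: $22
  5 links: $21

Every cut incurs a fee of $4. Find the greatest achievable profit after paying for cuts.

Consider every possible first cut. r[k] is the best of p[i]+r[k−i] over all sellable i≤k, charging 4 whenever i<k.
r[1] = 4
r[2] = 6
r[3] = 9
r[4] = 22
r[5] = 22  (first piece 1, then r[4]=22)
One optimal plan: pieces 4 + 1 (1 cut) → $26 − $4 = $22.

22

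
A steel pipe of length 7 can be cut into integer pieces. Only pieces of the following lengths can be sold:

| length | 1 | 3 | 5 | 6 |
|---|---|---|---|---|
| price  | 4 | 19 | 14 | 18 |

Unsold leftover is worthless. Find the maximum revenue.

42

Consider every possible first cut. f[k] is the best of p[i]+f[k−i] over all sellable i≤k.
f[1] = 4
f[2] = 8  (first piece 1, then f[1]=4)
f[3] = 19
f[4] = 23  (first piece 1, then f[3]=19)
f[5] = 27  (first piece 1, then f[4]=23)
f[6] = 38  (first piece 3, then f[3]=19)
f[7] = 42  (first piece 1, then f[6]=38)
One optimal cutting: 3 + 3 + 1 → $42.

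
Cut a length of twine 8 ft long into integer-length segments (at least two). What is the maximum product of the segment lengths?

18

Define prod[k] = max over 1≤i<k of i · max(k−i, prod[k−i]); the inner max lets the remainder stay uncut if that's better.
prod[2] = 1·max(1,0) = 1·1 = 1
prod[3] = 1·max(2,1) = 1·2 = 2
prod[4] = 2·max(2,1) = 2·2 = 4
prod[5] = 2·max(3,2) = 2·3 = 6
prod[6] = 3·max(3,2) = 3·3 = 9
prod[7] = 2·max(5,6) = 2·6 = 12
prod[8] = 2·max(6,9) = 2·9 = 18
One optimal split: 3 + 3 + 2; product 3·3·2 = 18.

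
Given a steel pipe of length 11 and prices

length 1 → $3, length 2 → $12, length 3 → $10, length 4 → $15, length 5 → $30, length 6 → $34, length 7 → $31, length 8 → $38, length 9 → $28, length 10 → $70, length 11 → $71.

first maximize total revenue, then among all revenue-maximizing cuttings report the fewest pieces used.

2

Consider every possible first cut. r[k] is the best of p[i]+r[k−i] over all sellable i≤k.
r[1] = 3
r[2] = 12
r[3] = 15  (first piece 1, then r[2]=12)
r[4] = 24  (first piece 2, then r[2]=12)
r[5] = 30
r[6] = 36  (first piece 2, then r[4]=24)
r[7] = 42  (first piece 2, then r[5]=30)
r[8] = 48  (first piece 2, then r[6]=36)
r[9] = 54  (first piece 2, then r[7]=42)
r[10] = 70
r[11] = 73  (first piece 1, then r[10]=70)
Maximum revenue is $73.
Now minimize piece count subject to staying optimal: for each k, pieces[k] = 1 + min over i with p[i]+r[k−i]=r[k] of pieces[k−i].
pieces[8] = 4
pieces[9] = 3
pieces[10] = 1
pieces[11] = 2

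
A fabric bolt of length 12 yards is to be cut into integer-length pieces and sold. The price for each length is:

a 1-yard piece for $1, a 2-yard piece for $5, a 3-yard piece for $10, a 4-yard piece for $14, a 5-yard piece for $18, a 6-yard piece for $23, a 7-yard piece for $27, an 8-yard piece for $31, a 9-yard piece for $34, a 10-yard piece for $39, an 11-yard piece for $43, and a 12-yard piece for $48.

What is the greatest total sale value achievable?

48

Build best[k] bottom-up: best[k] = max over allowed piece i of (p[i] + best[k−i]).
best[1] = 1
best[2] = 5
best[3] = 10
best[4] = 14
best[5] = 18
best[6] = 23
best[7] = 27
best[8] = 31
best[9] = 34
best[10] = 39
best[11] = 43
best[12] = 48
Best is to sell the whole 12-yard piece uncut for $48.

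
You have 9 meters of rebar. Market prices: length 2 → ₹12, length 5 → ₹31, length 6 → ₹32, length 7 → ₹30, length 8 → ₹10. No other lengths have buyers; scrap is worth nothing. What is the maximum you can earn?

Let best[k] be the best obtainable value from length k. For each k, try every first piece i and keep the best of price[i] + best[k−i].
best[1] = 0
best[2] = 12
best[3] = 12
best[4] = 24  (first piece 2, then best[2]=12)
best[5] = 31
best[6] = 36  (first piece 2, then best[4]=24)
best[7] = 43  (first piece 2, then best[5]=31)
best[8] = 48  (first piece 2, then best[6]=36)
best[9] = 55  (first piece 2, then best[7]=43)
One optimal cutting: 5 + 2 + 2 → ₹55.

55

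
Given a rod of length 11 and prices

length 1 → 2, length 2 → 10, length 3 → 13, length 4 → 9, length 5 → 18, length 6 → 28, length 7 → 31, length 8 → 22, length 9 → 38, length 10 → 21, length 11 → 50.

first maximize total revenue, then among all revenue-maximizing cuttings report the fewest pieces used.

5

Consider every possible first cut. r[k] is the best of p[i]+r[k−i] over all sellable i≤k.
r[1] = 2
r[2] = 10
r[3] = 13
r[4] = 20  (first piece 2, then r[2]=10)
r[5] = 23  (first piece 2, then r[3]=13)
r[6] = 30  (first piece 2, then r[4]=20)
r[7] = 33  (first piece 2, then r[5]=23)
r[8] = 40  (first piece 2, then r[6]=30)
r[9] = 43  (first piece 2, then r[7]=33)
r[10] = 50  (first piece 2, then r[8]=40)
r[11] = 53  (first piece 2, then r[9]=43)
Maximum revenue is 53.
Now minimize piece count subject to staying optimal: for each k, pieces[k] = 1 + min over i with p[i]+r[k−i]=r[k] of pieces[k−i].
pieces[8] = 4
pieces[9] = 4
pieces[10] = 5
pieces[11] = 5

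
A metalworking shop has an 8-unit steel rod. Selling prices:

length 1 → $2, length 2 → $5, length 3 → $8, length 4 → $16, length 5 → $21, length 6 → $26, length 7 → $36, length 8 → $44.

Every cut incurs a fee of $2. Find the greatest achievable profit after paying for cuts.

Let v[k] be the best obtainable value from length k. For each k, try every first piece i and keep the best of price[i] + v[k−i] minus the 2 cut fee when i<k.
v[1] = 2
v[2] = max(2+2-2, 5+0) = 5
v[3] = max(2+5-2, 5+2-2, 8+0) = 8
v[4] = max(2+8-2, 5+5-2, 8+2-2, 16+0) = 16
v[5] = max(2+16-2, 5+8-2, 8+5-2, 16+2-2, 21+0) = 21
v[6] = max(2+21-2, 5+16-2, 8+8-2, 16+5-2, 21+2-2, 26+0) = 26
v[7] = max(2+26-2, 5+21-2, 8+16-2, …, 26+2-2, 36+0) = 36
v[8] = max(2+36-2, 5+26-2, 8+21-2, …, 36+2-2, 44+0) = 44
Best is to make no cuts and sell whole for $44.

44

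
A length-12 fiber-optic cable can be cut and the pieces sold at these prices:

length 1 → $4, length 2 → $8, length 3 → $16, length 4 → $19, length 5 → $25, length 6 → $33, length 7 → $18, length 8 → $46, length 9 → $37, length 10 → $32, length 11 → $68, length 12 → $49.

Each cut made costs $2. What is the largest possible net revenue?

Let v[k] be the best obtainable value from length k. For each k, try every first piece i and keep the best of price[i] + v[k−i] minus the 2 cut fee when i<k.
v[1] = 4
v[2] = max(4+4-2, 8+0) = 8
v[3] = max(4+8-2, 8+4-2, 16+0) = 16
v[4] = max(4+16-2, 8+8-2, 16+4-2, 19+0) = 19
v[5] = max(4+19-2, 8+16-2, 16+8-2, 19+4-2, 25+0) = 25
v[6] = max(4+25-2, 8+19-2, 16+16-2, 19+8-2, 25+4-2, 33+0) = 33
v[7] = max(4+33-2, 8+25-2, 16+19-2, …, 33+4-2, 18+0) = 35
v[8] = max(4+35-2, 8+33-2, 16+25-2, …, 18+4-2, 46+0) = 46
v[9] = max(4+46-2, 8+35-2, 16+33-2, …, 46+4-2, 37+0) = 48
v[10] = max(4+48-2, 8+46-2, 16+35-2, …, 37+4-2, 32+0) = 52
v[11] = max(4+52-2, 8+48-2, 16+46-2, …, 32+4-2, 68+0) = 68
v[12] = max(4+68-2, 8+52-2, 16+48-2, …, 68+4-2, 49+0) = 70
One optimal plan: pieces 11 + 1 (1 cut) → $72 − $2 = $70.

70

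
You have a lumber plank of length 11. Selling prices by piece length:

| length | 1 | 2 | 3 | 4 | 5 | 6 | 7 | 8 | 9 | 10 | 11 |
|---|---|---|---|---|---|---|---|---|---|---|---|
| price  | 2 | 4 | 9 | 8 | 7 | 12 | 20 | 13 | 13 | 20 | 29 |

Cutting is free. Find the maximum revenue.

31

Consider every possible first cut. v[k] is the best of p[i]+v[k−i] over all sellable i≤k.
v[1] = 2
v[2] = 4  (first piece 1, then v[1]=2)
v[3] = 9
v[4] = 11  (first piece 1, then v[3]=9)
v[5] = 13  (first piece 1, then v[4]=11)
v[6] = 18  (first piece 3, then v[3]=9)
v[7] = 20  (first piece 1, then v[6]=18)
v[8] = 22  (first piece 1, then v[7]=20)
v[9] = 27  (first piece 3, then v[6]=18)
v[10] = 29  (first piece 1, then v[9]=27)
v[11] = 31  (first piece 1, then v[10]=29)
One optimal cutting: 3 + 3 + 3 + 1 + 1 → $9 + $9 + $9 + $2 + $2 = $31.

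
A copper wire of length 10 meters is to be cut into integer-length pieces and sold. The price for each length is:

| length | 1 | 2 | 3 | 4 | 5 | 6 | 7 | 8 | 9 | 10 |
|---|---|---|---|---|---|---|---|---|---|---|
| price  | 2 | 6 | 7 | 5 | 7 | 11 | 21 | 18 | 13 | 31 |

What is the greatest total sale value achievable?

Let best[k] be the best obtainable value from length k. For each k, try every first piece i and keep the best of price[i] + best[k−i].
best[1] = 2
best[2] = 6
best[3] = 8  (first piece 1, then best[2]=6)
best[4] = 12  (first piece 2, then best[2]=6)
best[5] = 14  (first piece 1, then best[4]=12)
best[6] = 18  (first piece 2, then best[4]=12)
best[7] = 21
best[8] = 24  (first piece 2, then best[6]=18)
best[9] = 27  (first piece 2, then best[7]=21)
best[10] = 31
Best is to sell the whole 10-meter piece uncut for €31.

31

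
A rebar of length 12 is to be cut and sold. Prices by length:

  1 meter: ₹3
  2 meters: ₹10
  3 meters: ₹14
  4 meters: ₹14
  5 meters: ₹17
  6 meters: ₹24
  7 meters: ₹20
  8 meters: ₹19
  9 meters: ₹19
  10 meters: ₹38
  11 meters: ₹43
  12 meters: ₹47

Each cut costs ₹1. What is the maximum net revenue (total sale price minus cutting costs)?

Build net[k] bottom-up: net[k] = max over allowed piece i of (p[i] + net[k−i]) − 1 per cut.
net[1] = 3
net[2] = 10
net[3] = 14
net[4] = 19  (first piece 2, then net[2]=10)
net[5] = 23  (first piece 2, then net[3]=14)
net[6] = 28  (first piece 2, then net[4]=19)
net[7] = 32  (first piece 2, then net[5]=23)
net[8] = 37  (first piece 2, then net[6]=28)
net[9] = 41  (first piece 2, then net[7]=32)
net[10] = 46  (first piece 2, then net[8]=37)
net[11] = 50  (first piece 2, then net[9]=41)
net[12] = 55  (first piece 2, then net[10]=46)
One optimal plan: pieces 2 + 2 + 2 + 2 + 2 + 2 (5 cuts) → ₹60 − ₹5 = ₹55.

55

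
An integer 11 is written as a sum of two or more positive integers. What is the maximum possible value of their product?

54

Fill f[k] for k=2..11: at each k try every first piece i and multiply by the better of (k−i) uncut or f[k−i].
f[2] = 1*max(1,0) = 1*1 = 1
f[3] = max(1*2, 2*1) = 2
f[4] = max(1*3, 2*2, 3*1) = 4
f[5] = max(1*4, 2*3, 3*2, 4*1) = 6
f[6] = max(1*6, 2*4, 3*3, 4*2, 5*1) = 9
f[7] = max(1*9, 2*6, 3*4, 4*3, 5*2, 6*1) = 12
f[8] = max(1*12, 2*9, 3*6, …, 6*2, 7*1) = 18
f[9] = max(1*18, 2*12, 3*9, …, 7*2, 8*1) = 27
f[10] = max(1*27, 2*18, 3*12, …, 8*2, 9*1) = 36
f[11] = max(1*36, 2*27, 3*18, …, 9*2, 10*1) = 54
One optimal split: 3 + 3 + 3 + 2; product 3*3*3*2 = 54.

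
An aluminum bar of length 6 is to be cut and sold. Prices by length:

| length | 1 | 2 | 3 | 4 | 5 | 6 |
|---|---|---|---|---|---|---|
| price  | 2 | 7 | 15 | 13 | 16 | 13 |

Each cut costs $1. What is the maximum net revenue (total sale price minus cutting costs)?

29

Let net[k] be the best obtainable value from length k. For each k, try every first piece i and keep the best of price[i] + net[k−i] minus the 1 cut fee when i<k.
net[1] = 2
net[2] = 7
net[3] = 15
net[4] = 16  (first piece 1, then net[3]=15)
net[5] = 21  (first piece 2, then net[3]=15)
net[6] = 29  (first piece 3, then net[3]=15)
One optimal plan: pieces 3 + 3 (1 cut) → $30 − $1 = $29.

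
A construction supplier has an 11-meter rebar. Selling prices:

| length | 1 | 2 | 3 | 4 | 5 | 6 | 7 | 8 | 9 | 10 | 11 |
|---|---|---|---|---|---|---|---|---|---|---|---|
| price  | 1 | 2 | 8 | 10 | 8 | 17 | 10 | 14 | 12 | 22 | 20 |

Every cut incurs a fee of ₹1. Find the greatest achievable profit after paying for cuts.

26

Consider every possible first cut. r[k] is the best of p[i]+r[k−i] over all sellable i≤k, charging 1 whenever i<k.
r[1] = 1
r[2] = max(1+1-1, 2+0) = 2
r[3] = max(1+2-1, 2+1-1, 8+0) = 8
r[4] = max(1+8-1, 2+2-1, 8+1-1, 10+0) = 10
r[5] = max(1+10-1, 2+8-1, 8+2-1, 10+1-1, 8+0) = 10
r[6] = max(1+10-1, 2+10-1, 8+8-1, 10+2-1, 8+1-1, 17+0) = 17
r[7] = max(1+17-1, 2+10-1, 8+10-1, …, 17+1-1, 10+0) = 17
r[8] = max(1+17-1, 2+17-1, 8+10-1, …, 10+1-1, 14+0) = 19
r[9] = max(1+19-1, 2+17-1, 8+17-1, …, 14+1-1, 12+0) = 24
r[10] = max(1+24-1, 2+19-1, 8+17-1, …, 12+1-1, 22+0) = 26
r[11] = max(1+26-1, 2+24-1, 8+19-1, …, 22+1-1, 20+0) = 26
One optimal plan: pieces 6 + 4 + 1 (2 cuts) → ₹28 − ₹2 = ₹26.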